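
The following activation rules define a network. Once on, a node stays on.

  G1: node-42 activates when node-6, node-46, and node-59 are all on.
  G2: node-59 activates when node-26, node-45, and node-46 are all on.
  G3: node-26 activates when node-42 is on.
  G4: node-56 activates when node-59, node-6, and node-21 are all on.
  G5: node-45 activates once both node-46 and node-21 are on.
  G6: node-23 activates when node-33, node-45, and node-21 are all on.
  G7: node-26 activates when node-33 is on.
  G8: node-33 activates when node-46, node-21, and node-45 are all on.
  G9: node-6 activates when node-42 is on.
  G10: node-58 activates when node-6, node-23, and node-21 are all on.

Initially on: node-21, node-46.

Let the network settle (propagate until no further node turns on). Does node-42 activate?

node-42 would need node-6, node-46, and node-59 (G1), but node-6 never turns on.

No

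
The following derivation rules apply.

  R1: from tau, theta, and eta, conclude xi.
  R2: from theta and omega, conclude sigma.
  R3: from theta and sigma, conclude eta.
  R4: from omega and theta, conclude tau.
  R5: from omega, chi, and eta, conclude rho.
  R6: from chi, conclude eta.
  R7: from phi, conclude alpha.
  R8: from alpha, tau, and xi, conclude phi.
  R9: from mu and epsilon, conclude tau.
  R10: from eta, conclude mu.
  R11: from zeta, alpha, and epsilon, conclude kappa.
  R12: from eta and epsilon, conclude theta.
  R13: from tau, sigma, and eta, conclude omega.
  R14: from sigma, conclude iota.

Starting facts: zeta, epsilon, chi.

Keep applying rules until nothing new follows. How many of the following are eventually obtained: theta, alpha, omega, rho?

chi holds, so eta follows (R6).
From eta and epsilon, R12 gives theta.
theta: reached.
alpha would need phi (R7), but phi is never established.
omega would need tau, sigma, and eta (R13), but sigma is never established.
rho would need omega, chi, and eta (R5), but omega is never established.
Reached: theta — 1 of the 4.

1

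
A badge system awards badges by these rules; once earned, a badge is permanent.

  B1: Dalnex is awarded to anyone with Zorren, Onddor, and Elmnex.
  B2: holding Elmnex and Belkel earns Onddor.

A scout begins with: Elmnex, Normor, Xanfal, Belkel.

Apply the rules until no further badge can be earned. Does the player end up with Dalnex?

Dalnex would need Zorren, Onddor, and Elmnex (B1), but Zorren is never earned.

No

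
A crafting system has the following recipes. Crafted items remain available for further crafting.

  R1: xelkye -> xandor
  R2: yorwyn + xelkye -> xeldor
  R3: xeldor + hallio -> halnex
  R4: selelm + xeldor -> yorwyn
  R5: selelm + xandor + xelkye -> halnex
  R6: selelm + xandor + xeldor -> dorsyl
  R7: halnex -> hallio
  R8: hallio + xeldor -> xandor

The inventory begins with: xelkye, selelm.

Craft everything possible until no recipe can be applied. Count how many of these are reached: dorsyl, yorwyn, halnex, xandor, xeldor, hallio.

3

Using R1, xelkye makes xandor.
selelm + xandor + xelkye -> halnex (R5).
halnex -> hallio (R7).
dorsyl would need selelm, xandor, and xeldor (R6), but xeldor is never obtained.
yorwyn would need selelm and xeldor (R4), but xeldor is never obtained.
halnex: reached.
xandor: reached.
xeldor would need yorwyn and xelkye (R2), but yorwyn is never obtained.
hallio: reached.
Reached: halnex, xandor, and hallio — 3 of the 6.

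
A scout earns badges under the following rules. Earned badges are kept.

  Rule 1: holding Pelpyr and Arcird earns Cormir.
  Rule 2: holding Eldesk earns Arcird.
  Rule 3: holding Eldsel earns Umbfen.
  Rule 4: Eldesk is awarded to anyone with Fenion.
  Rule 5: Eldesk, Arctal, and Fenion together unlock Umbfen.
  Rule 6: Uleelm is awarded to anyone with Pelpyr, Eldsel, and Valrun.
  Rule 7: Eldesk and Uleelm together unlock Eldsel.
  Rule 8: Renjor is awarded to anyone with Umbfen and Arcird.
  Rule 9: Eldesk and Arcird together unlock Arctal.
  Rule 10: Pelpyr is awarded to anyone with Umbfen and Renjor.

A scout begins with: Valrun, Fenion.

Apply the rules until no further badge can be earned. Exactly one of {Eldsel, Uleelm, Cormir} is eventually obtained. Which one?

Cormir

With Fenion, Eldesk is earned (Rule 4).
With Eldesk, Arcird is earned (Rule 2).
With Eldesk and Arcird, Arctal is earned (Rule 9).
With Eldesk, Arctal, and Fenion, Umbfen is earned (Rule 5).
With Umbfen and Arcird, Renjor is earned (Rule 8).
With Umbfen and Renjor, Pelpyr is earned (Rule 10).
With Pelpyr and Arcird, Cormir is earned (Rule 1).
Eldsel would need Eldesk and Uleelm (Rule 7), but Uleelm is never earned. Uleelm would need Pelpyr, Eldsel, and Valrun (Rule 6), but Eldsel is never earned.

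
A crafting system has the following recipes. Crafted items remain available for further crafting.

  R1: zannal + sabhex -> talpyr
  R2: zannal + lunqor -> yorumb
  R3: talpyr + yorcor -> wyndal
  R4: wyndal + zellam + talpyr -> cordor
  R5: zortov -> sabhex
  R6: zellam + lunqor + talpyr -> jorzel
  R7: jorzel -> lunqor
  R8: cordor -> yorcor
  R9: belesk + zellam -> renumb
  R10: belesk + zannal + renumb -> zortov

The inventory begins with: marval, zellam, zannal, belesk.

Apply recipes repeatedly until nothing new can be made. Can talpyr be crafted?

Yes

belesk + zellam -> renumb (R9).
belesk + zannal + renumb -> zortov (R10).
Using R5, zortov makes sabhex.
Using R1, zannal and sabhex make talpyr.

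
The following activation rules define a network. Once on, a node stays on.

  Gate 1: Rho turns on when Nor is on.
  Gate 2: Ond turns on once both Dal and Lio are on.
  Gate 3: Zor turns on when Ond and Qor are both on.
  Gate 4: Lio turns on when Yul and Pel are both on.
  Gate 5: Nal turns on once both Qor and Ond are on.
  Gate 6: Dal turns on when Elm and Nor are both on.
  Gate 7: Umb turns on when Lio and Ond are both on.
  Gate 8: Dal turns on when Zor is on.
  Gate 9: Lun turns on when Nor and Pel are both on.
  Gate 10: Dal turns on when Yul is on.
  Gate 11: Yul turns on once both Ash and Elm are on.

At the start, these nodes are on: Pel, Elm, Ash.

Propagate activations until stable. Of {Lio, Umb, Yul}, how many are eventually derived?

3

Gate 11: Ash and Elm on → Yul on.
Yul and Pel are on, so Lio turns on (Gate 4).
Yul is on, so Dal turns on (Gate 10).
Dal and Lio are on, so Ond turns on (Gate 2).
Lio and Ond are on, so Umb turns on (Gate 7).
Lio: reached.
Umb: reached.
Yul: reached.
All 3 are reached.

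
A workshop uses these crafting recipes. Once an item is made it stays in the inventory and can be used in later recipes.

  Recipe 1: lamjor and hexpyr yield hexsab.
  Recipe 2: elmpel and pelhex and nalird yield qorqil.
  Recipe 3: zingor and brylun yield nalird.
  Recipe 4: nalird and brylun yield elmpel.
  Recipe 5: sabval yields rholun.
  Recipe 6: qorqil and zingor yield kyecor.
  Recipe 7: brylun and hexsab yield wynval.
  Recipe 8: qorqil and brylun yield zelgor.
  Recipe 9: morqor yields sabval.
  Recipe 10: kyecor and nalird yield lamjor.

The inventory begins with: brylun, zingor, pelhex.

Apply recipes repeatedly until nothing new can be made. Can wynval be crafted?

No

wynval would need brylun and hexsab (Recipe 7), but hexsab is never obtained.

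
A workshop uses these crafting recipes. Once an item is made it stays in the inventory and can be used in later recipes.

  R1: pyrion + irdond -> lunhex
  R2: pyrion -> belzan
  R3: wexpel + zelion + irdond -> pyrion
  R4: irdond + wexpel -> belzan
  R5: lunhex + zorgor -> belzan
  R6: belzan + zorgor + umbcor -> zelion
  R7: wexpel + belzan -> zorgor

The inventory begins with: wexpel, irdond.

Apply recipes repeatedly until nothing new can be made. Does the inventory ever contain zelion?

zelion would need belzan, zorgor, and umbcor (R6), but umbcor is never obtained.

No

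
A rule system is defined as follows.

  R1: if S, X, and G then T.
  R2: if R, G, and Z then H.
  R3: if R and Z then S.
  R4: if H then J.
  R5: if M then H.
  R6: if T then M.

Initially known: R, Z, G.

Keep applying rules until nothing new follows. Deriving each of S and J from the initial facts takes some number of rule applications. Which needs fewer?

S

S: From R and Z, R3 gives S. [1 rule application]
J: R, G, and Z hold, so H follows (R2). From H, R4 gives J. [2 rule applications]
S needs fewer.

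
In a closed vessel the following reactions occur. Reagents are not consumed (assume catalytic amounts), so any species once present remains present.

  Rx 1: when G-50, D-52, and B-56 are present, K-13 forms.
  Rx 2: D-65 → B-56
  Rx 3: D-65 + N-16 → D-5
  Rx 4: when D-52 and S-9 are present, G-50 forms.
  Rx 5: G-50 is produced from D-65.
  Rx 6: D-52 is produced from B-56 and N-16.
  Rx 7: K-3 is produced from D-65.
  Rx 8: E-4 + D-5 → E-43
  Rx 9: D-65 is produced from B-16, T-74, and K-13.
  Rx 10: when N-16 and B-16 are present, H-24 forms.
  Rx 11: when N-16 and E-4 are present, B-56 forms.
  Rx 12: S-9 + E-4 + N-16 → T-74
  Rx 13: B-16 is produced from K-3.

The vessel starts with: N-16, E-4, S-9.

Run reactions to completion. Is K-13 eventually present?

Yes

N-16 and E-4 present → B-56 forms (Rx 11).
B-56 and N-16 present → D-52 forms (Rx 6).
D-52 and S-9 present → G-50 forms (Rx 4).
G-50, D-52, and B-56 present → K-13 forms (Rx 1).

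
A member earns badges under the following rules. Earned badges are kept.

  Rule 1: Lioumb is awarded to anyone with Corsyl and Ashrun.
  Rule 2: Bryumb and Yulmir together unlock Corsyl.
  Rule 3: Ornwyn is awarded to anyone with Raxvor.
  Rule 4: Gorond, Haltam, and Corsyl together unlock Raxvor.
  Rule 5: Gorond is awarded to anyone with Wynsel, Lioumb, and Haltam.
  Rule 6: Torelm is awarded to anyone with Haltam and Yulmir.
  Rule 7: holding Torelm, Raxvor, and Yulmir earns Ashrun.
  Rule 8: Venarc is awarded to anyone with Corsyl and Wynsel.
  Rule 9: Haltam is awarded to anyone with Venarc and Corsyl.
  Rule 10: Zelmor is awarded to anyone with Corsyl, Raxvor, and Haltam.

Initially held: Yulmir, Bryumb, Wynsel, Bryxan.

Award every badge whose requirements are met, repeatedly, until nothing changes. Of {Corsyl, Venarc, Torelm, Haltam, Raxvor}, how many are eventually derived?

4

With Bryumb and Yulmir, Corsyl is earned (Rule 2).
With Corsyl and Wynsel, Venarc is earned (Rule 8).
With Venarc and Corsyl, Haltam is earned (Rule 9).
With Haltam and Yulmir, Torelm is earned (Rule 6).
Corsyl: reached.
Venarc: reached.
Torelm: reached.
Haltam: reached.
Raxvor would need Gorond, Haltam, and Corsyl (Rule 4), but Gorond is never earned.
Reached: Corsyl, Venarc, Torelm, and Haltam — 4 of the 5.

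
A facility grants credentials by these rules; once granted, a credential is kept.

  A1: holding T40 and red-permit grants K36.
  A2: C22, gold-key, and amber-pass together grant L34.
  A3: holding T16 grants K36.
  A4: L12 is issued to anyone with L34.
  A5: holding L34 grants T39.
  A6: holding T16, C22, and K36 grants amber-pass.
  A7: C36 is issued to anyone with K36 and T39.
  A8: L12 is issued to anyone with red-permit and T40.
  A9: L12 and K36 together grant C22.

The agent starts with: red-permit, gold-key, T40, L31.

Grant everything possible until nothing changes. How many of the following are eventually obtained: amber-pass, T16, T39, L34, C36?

0

amber-pass would need T16, C22, and K36 (A6), but T16 is never granted.
No rule produces T16, and it is not given.
T39 would need L34 (A5), but L34 is never granted.
L34 would need C22, gold-key, and amber-pass (A2), but amber-pass is never granted.
C36 would need K36 and T39 (A7), but T39 is never granted.
None of the 5 are reached.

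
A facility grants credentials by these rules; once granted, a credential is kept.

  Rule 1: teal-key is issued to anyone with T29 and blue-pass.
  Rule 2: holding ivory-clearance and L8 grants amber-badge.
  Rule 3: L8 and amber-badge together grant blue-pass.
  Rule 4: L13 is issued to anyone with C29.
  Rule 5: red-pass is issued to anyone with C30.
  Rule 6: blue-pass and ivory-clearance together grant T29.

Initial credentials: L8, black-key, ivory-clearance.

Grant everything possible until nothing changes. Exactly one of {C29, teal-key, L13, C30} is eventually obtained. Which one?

teal-key

Holding ivory-clearance and L8 grants amber-badge (Rule 2).
Holding L8 and amber-badge grants blue-pass (Rule 3).
Holding blue-pass and ivory-clearance grants T29 (Rule 6).
Holding T29 and blue-pass grants teal-key (Rule 1).
No rule produces C30, and it is not given. L13 would need C29 (Rule 4), but C29 is never granted. No rule produces C29, and it is not given.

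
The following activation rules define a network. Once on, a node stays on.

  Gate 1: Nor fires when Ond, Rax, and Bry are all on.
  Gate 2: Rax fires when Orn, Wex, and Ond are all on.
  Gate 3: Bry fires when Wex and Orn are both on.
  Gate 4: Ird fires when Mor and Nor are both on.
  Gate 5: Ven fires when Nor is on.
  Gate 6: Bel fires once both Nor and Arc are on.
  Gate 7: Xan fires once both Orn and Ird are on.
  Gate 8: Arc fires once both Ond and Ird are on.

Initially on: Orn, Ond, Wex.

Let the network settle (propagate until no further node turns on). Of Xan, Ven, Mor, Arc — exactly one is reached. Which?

Ven

Orn, Wex, and Ond are on, so Rax fires (Gate 2).
Gate 3: Wex and Orn on → Bry on.
Gate 1: Ond, Rax, and Bry on → Nor on.
Nor is on, so Ven fires (Gate 5).
Xan would need Orn and Ird (Gate 7), but Ird never turns on. Arc would need Ond and Ird (Gate 8), but Ird never turns on. No rule produces Mor, and it is not given.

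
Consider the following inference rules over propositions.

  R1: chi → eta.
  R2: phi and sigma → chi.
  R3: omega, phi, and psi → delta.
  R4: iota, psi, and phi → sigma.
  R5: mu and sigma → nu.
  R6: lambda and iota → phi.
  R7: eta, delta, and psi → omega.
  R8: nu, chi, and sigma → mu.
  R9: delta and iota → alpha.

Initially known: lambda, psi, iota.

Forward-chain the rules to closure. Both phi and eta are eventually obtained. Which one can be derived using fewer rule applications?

phi: lambda and iota hold, so phi follows (R6). [1 rule application]
eta: From lambda and iota, R6 gives phi. iota, psi, and phi hold, so sigma follows (R4). phi and sigma hold, so chi follows (R2). chi holds, so eta follows (R1). [4 rule applications]
phi needs fewer.

phi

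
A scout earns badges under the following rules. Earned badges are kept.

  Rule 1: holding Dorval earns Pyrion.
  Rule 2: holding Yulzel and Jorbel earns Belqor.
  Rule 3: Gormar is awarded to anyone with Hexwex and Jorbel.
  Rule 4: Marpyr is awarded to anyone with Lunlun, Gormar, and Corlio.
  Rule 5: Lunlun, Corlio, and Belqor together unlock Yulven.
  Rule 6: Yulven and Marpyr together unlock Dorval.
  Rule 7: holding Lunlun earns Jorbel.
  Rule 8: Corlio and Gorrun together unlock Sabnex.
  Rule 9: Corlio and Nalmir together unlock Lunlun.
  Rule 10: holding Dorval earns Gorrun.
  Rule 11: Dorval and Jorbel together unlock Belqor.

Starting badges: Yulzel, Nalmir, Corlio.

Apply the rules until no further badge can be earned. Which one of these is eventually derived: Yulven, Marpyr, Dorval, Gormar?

With Corlio and Nalmir, Lunlun is earned (Rule 9).
With Lunlun, Jorbel is earned (Rule 7).
With Yulzel and Jorbel, Belqor is earned (Rule 2).
With Lunlun, Corlio, and Belqor, Yulven is earned (Rule 5).
Dorval would need Yulven and Marpyr (Rule 6), but Marpyr is never earned. Gormar would need Hexwex and Jorbel (Rule 3), but Hexwex is never earned. Marpyr would need Lunlun, Gormar, and Corlio (Rule 4), but Gormar is never earned.

Yulven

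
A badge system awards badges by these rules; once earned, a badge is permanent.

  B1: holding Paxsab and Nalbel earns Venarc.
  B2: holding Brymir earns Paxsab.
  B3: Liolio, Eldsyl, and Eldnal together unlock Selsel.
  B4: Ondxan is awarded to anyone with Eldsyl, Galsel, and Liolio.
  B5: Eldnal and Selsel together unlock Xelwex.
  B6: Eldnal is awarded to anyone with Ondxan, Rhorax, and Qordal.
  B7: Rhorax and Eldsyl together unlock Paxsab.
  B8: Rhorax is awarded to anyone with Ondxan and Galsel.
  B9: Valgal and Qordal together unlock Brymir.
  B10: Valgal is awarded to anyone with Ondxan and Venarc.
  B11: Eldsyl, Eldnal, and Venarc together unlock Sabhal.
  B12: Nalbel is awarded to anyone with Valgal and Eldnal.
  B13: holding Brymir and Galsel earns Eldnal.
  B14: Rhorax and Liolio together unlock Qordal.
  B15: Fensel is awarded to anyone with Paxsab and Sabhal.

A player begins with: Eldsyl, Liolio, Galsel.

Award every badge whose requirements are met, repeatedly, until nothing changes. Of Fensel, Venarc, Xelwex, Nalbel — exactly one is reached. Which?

Xelwex

With Eldsyl, Galsel, and Liolio, Ondxan is earned (B4).
With Ondxan and Galsel, Rhorax is earned (B8).
With Rhorax and Liolio, Qordal is earned (B14).
With Ondxan, Rhorax, and Qordal, Eldnal is earned (B6).
With Liolio, Eldsyl, and Eldnal, Selsel is earned (B3).
With Eldnal and Selsel, Xelwex is earned (B5).
Nalbel would need Valgal and Eldnal (B12), but Valgal is never earned. Venarc would need Paxsab and Nalbel (B1), but Nalbel is never earned. Fensel would need Paxsab and Sabhal (B15), but Sabhal is never earned.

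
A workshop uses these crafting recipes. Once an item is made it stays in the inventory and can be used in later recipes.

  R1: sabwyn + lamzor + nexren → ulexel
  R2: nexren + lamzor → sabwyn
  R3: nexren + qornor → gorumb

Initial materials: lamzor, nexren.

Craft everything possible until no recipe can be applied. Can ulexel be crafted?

nexren + lamzor → sabwyn (R2).
Using R1, sabwyn, lamzor, and nexren make ulexel.

Yes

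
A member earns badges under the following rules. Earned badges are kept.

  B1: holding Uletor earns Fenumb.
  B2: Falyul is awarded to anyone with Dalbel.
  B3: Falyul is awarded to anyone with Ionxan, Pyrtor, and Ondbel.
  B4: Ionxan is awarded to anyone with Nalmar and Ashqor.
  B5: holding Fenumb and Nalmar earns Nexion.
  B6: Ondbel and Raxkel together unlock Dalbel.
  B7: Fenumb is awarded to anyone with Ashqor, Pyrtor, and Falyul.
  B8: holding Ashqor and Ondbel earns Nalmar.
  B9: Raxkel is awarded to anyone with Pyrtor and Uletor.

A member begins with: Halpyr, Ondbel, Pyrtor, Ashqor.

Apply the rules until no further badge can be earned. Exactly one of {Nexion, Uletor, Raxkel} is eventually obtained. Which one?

With Ashqor and Ondbel, Nalmar is earned (B8).
With Nalmar and Ashqor, Ionxan is earned (B4).
With Ionxan, Pyrtor, and Ondbel, Falyul is earned (B3).
With Ashqor, Pyrtor, and Falyul, Fenumb is earned (B7).
With Fenumb and Nalmar, Nexion is earned (B5).
No rule produces Uletor, and it is not given. Raxkel would need Pyrtor and Uletor (B9), but Uletor is never earned.

Nexion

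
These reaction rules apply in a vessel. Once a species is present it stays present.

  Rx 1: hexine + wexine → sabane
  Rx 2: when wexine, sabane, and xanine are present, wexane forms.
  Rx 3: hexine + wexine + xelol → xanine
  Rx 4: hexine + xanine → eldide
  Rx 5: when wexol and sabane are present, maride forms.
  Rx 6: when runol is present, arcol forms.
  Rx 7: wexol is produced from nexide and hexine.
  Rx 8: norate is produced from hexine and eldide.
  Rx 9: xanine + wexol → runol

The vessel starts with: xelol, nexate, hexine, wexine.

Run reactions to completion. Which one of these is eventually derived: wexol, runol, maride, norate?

norate

hexine, wexine, and xelol present → xanine forms (Rx 3).
hexine and xanine present → eldide forms (Rx 4).
hexine and eldide present → norate forms (Rx 8).
wexol would need nexide and hexine (Rx 7), but nexide never forms. maride would need wexol and sabane (Rx 5), but wexol never forms. runol would need xanine and wexol (Rx 9), but wexol never forms.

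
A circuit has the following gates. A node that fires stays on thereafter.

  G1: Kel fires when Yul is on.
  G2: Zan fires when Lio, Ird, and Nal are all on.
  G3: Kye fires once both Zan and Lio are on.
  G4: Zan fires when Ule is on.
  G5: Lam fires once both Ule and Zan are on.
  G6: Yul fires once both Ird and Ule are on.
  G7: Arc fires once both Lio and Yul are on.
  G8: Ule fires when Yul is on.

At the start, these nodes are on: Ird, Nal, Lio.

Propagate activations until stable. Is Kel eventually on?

Kel would need Yul (G1), but Yul never turns on.

No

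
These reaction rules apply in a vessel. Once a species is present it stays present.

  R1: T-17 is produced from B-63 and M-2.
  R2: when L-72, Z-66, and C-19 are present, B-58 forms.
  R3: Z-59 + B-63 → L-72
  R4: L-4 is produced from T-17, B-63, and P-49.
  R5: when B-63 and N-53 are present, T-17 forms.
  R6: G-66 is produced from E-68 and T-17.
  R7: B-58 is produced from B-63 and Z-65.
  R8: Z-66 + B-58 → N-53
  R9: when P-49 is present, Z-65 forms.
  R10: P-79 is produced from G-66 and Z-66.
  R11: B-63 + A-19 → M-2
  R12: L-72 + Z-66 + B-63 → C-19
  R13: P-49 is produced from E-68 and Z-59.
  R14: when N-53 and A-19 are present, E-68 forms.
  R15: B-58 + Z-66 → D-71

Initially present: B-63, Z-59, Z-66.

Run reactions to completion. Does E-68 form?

E-68 would need N-53 and A-19 (R14), but A-19 never forms.

No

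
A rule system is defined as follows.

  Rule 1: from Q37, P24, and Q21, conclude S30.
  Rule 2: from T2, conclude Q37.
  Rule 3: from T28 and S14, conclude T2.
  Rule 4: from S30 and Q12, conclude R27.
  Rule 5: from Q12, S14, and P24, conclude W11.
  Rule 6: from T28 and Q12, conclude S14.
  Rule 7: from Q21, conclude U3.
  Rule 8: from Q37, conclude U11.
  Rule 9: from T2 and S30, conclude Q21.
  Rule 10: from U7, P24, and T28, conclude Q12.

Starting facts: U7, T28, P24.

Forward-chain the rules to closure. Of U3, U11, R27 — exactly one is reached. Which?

From U7, P24, and T28, Rule 10 gives Q12.
T28 and Q12 hold, so S14 follows (Rule 6).
From T28 and S14, Rule 3 gives T2.
From T2, Rule 2 gives Q37.
From Q37, Rule 8 gives U11.
U3 would need Q21 (Rule 7), but Q21 is never established. R27 would need S30 and Q12 (Rule 4), but S30 is never established.

U11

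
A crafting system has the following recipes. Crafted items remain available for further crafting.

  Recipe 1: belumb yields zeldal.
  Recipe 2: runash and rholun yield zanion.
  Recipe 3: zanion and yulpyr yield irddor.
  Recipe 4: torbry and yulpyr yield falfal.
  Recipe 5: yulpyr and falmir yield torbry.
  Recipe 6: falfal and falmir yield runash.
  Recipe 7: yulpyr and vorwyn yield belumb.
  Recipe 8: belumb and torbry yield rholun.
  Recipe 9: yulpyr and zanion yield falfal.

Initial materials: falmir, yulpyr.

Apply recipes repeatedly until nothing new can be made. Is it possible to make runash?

yulpyr and falmir → torbry (Recipe 5).
Using Recipe 4, torbry and yulpyr make falfal.
falfal and falmir → runash (Recipe 6).

Yes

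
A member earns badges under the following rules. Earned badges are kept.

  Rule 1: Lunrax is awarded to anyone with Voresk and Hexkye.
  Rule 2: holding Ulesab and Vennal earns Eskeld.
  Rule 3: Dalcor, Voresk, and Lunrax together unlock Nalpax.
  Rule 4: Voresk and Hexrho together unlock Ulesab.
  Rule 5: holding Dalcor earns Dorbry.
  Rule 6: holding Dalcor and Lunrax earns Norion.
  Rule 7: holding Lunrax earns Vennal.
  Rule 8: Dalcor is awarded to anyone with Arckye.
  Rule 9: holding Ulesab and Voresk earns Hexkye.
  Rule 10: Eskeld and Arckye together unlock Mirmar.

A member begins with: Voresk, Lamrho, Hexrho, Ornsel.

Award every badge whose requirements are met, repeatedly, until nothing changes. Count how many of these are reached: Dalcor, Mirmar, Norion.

Dalcor would need Arckye (Rule 8), but Arckye is never earned.
Mirmar would need Eskeld and Arckye (Rule 10), but Arckye is never earned.
Norion would need Dalcor and Lunrax (Rule 6), but Dalcor is never earned.
None of the 3 are reached.

0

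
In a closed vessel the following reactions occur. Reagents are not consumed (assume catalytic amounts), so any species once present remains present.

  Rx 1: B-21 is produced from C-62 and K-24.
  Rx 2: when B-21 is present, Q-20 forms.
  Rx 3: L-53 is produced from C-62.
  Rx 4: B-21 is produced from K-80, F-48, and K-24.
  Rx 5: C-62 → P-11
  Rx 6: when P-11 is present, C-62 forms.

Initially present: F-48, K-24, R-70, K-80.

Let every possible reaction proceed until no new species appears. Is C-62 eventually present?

C-62 would need P-11 (Rx 6), but P-11 never forms.

No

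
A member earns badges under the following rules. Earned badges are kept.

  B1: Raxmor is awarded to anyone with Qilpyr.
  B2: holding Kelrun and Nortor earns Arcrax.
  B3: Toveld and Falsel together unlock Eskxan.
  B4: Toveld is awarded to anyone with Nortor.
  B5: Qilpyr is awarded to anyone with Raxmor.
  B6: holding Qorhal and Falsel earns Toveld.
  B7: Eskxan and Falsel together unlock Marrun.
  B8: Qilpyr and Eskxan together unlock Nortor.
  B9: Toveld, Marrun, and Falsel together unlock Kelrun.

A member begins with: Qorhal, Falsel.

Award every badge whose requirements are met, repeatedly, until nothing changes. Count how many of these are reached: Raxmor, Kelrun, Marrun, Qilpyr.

2

With Qorhal and Falsel, Toveld is earned (B6).
With Toveld and Falsel, Eskxan is earned (B3).
With Eskxan and Falsel, Marrun is earned (B7).
With Toveld, Marrun, and Falsel, Kelrun is earned (B9).
Raxmor would need Qilpyr (B1), but Qilpyr is never earned.
Kelrun: reached.
Marrun: reached.
Qilpyr would need Raxmor (B5), but Raxmor is never earned.
Reached: Kelrun and Marrun — 2 of the 4.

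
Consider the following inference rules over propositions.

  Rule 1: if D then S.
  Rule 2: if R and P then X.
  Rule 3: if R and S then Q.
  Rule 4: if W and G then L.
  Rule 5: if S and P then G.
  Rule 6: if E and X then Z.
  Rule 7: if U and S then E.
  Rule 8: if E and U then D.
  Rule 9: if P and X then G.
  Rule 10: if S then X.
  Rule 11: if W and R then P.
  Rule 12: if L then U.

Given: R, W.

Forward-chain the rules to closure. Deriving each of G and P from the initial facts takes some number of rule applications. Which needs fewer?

P: From W and R, Rule 11 gives P. [1 rule application]
G: W and R hold, so P follows (Rule 11). From R and P, Rule 2 gives X. From P and X, Rule 9 gives G. [3 rule applications]
P needs fewer.

P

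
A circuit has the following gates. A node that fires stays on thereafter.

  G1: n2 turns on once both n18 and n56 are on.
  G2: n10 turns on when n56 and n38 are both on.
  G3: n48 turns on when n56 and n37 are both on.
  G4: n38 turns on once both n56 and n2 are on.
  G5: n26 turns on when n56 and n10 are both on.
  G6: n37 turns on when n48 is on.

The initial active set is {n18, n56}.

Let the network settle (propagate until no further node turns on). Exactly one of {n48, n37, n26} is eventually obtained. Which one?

n26

G1: n18 and n56 on → n2 on.
n56 and n2 are on, so n38 turns on (G4).
n56 and n38 are on, so n10 turns on (G2).
G5: n56 and n10 on → n26 on.
n48 would need n56 and n37 (G3), but n37 never turns on. n37 would need n48 (G6), but n48 never turns on.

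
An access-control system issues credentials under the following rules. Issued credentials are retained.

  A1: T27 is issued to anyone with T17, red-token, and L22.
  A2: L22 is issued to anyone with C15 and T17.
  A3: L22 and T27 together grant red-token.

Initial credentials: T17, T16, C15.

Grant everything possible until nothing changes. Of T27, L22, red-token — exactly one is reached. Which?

Holding C15 and T17 grants L22 (A2).
red-token would need L22 and T27 (A3), but T27 is never granted. T27 would need T17, red-token, and L22 (A1), but red-token is never granted.

L22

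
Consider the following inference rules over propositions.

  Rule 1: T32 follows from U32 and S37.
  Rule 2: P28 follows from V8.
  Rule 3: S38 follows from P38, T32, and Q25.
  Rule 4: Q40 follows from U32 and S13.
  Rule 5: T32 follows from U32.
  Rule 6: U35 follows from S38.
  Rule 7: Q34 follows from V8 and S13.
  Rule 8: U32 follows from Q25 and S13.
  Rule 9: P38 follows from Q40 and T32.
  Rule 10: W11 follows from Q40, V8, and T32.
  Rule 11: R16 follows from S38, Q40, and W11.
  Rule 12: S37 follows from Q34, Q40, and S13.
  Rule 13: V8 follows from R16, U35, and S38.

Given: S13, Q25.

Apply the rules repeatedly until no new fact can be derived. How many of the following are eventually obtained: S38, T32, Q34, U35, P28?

3

From Q25 and S13, Rule 8 gives U32.
U32 holds, so T32 follows (Rule 5).
From U32 and S13, Rule 4 gives Q40.
Q40 and T32 hold, so P38 follows (Rule 9).
P38, T32, and Q25 hold, so S38 follows (Rule 3).
From S38, Rule 6 gives U35.
S38: reached.
T32: reached.
Q34 would need V8 and S13 (Rule 7), but V8 is never established.
U35: reached.
P28 would need V8 (Rule 2), but V8 is never established.
Reached: S38, T32, and U35 — 3 of the 5.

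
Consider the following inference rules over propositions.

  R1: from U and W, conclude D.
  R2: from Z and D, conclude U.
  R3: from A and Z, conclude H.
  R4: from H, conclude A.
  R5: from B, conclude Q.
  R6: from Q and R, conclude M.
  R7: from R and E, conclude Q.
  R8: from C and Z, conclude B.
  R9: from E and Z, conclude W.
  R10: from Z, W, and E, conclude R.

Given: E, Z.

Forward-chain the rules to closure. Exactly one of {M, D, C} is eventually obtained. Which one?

E and Z hold, so W follows (R9).
From Z, W, and E, R10 gives R.
From R and E, R7 gives Q.
Q and R hold, so M follows (R6).
D would need U and W (R1), but U is never established. No rule produces C, and it is not given.

M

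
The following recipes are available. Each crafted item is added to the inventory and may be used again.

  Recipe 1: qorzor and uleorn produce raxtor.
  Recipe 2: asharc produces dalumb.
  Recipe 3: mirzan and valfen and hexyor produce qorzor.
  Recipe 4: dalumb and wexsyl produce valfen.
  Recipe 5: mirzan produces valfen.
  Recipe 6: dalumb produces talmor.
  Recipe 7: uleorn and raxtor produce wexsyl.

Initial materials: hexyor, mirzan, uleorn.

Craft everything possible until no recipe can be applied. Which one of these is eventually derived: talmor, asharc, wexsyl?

mirzan → valfen (Recipe 5).
mirzan and valfen and hexyor → qorzor (Recipe 3).
qorzor and uleorn → raxtor (Recipe 1).
Using Recipe 7, uleorn and raxtor make wexsyl.
talmor would need dalumb (Recipe 6), but dalumb is never obtained. No rule produces asharc, and it is not given.

wexsyl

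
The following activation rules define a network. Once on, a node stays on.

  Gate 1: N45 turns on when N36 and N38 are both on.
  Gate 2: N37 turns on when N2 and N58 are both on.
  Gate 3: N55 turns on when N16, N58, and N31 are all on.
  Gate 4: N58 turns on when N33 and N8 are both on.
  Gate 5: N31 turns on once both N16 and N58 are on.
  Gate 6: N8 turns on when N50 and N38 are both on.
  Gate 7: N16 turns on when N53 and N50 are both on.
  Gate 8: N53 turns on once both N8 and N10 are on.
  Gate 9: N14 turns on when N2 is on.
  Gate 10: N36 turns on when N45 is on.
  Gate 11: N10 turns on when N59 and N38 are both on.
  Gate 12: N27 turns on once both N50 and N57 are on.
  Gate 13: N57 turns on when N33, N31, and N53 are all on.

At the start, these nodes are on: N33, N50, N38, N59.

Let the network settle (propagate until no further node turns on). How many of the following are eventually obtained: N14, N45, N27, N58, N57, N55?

N50 and N38 are on, so N8 turns on (Gate 6).
N59 and N38 are on, so N10 turns on (Gate 11).
N8 and N10 are on, so N53 turns on (Gate 8).
Gate 4: N33 and N8 on → N58 on.
Gate 7: N53 and N50 on → N16 on.
N16 and N58 are on, so N31 turns on (Gate 5).
Gate 3: N16, N58, and N31 on → N55 on.
Gate 13: N33, N31, and N53 on → N57 on.
Gate 12: N50 and N57 on → N27 on.
N14 would need N2 (Gate 9), but N2 never turns on.
N45 would need N36 and N38 (Gate 1), but N36 never turns on.
N27: reached.
N58: reached.
N57: reached.
N55: reached.
Reached: N27, N58, N57, and N55 — 4 of the 6.

4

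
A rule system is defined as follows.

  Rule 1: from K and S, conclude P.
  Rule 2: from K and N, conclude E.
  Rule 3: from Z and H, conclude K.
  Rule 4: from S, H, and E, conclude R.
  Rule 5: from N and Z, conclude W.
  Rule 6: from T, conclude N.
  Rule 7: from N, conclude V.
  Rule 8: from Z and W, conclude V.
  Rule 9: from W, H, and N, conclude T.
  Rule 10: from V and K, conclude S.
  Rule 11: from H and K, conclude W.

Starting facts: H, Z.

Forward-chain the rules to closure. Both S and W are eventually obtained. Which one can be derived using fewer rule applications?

W

W: Z and H hold, so K follows (Rule 3). H and K hold, so W follows (Rule 11). [2 rule applications]
S: Z and H hold, so K follows (Rule 3). From H and K, Rule 11 gives W. Z and W hold, so V follows (Rule 8). From V and K, Rule 10 gives S. [4 rule applications]
W needs fewer.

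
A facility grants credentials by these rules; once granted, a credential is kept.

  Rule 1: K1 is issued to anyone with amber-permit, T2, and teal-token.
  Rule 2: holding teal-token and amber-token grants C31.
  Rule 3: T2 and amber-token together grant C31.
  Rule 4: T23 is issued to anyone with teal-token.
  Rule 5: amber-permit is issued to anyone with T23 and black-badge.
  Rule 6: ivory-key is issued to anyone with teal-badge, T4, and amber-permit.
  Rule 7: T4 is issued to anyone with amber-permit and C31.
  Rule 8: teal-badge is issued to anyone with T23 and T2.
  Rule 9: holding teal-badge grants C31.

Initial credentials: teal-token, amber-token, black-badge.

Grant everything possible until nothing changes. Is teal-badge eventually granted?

teal-badge would need T23 and T2 (Rule 8), but T2 is never granted.

No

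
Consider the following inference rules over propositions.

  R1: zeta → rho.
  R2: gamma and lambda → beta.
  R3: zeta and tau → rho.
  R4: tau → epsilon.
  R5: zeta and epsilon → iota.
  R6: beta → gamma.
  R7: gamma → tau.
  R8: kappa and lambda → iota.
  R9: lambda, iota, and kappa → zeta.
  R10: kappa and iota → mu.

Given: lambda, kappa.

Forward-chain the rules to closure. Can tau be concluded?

No

tau would need gamma (R7), but gamma is never established.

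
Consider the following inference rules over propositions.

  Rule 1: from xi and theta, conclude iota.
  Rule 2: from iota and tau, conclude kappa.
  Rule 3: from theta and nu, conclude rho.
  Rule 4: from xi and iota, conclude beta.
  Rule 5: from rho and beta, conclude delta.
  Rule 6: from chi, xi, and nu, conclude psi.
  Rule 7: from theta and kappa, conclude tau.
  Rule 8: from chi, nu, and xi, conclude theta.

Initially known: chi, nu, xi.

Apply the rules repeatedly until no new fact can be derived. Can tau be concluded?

tau would need theta and kappa (Rule 7), but kappa is never established.

No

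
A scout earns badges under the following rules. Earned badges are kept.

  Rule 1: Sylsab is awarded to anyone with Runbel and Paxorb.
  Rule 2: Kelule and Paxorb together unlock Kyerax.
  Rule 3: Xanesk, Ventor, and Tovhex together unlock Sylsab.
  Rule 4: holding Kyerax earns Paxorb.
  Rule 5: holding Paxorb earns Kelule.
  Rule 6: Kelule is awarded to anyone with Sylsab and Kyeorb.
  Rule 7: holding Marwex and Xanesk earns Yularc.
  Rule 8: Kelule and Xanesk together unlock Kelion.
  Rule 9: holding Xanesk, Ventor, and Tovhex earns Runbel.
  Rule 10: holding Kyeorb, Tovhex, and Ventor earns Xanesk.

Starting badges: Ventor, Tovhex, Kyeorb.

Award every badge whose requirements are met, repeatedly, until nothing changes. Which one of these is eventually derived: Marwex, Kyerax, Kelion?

Kelion

With Kyeorb, Tovhex, and Ventor, Xanesk is earned (Rule 10).
With Xanesk, Ventor, and Tovhex, Sylsab is earned (Rule 3).
With Sylsab and Kyeorb, Kelule is earned (Rule 6).
With Kelule and Xanesk, Kelion is earned (Rule 8).
No rule produces Marwex, and it is not given. Kyerax would need Kelule and Paxorb (Rule 2), but Paxorb is never earned.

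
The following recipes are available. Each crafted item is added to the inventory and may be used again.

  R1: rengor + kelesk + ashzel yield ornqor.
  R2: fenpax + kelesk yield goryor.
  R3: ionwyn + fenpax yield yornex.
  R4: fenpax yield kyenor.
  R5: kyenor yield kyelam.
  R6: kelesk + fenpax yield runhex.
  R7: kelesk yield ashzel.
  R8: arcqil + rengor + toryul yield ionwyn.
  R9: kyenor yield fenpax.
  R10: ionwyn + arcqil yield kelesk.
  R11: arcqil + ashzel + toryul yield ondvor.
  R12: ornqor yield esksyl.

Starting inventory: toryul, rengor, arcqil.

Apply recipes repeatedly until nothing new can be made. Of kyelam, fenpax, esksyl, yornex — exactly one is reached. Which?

Using R8, arcqil, rengor, and toryul make ionwyn.
Using R10, ionwyn and arcqil make kelesk.
kelesk → ashzel (R7).
Using R1, rengor, kelesk, and ashzel make ornqor.
Using R12, ornqor makes esksyl.
fenpax would need kyenor (R9), but kyenor is never obtained. kyelam would need kyenor (R5), but kyenor is never obtained. yornex would need ionwyn and fenpax (R3), but fenpax is never obtained.

esksyl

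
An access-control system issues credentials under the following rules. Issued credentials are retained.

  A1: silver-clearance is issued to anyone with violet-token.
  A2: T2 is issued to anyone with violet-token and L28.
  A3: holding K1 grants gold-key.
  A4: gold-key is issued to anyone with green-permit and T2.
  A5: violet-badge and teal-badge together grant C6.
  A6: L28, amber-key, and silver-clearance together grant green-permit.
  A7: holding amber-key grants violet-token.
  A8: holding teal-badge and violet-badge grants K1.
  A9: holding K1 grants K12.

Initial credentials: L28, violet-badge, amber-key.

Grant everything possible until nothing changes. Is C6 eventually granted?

C6 would need violet-badge and teal-badge (A5), but teal-badge is never granted.

No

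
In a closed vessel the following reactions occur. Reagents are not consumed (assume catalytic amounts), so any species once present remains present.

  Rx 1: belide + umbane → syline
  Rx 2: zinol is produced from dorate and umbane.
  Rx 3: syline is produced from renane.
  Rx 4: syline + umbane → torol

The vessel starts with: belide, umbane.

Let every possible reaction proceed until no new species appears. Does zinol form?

No

zinol would need dorate and umbane (Rx 2), but dorate never forms.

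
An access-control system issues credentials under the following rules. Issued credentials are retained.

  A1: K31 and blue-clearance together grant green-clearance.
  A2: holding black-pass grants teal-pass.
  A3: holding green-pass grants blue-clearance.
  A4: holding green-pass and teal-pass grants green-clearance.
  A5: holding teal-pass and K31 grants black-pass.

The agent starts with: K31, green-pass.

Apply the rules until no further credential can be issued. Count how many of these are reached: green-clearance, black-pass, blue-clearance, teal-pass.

2

Holding green-pass grants blue-clearance (A3).
Holding K31 and blue-clearance grants green-clearance (A1).
green-clearance: reached.
black-pass would need teal-pass and K31 (A5), but teal-pass is never granted.
blue-clearance: reached.
teal-pass would need black-pass (A2), but black-pass is never granted.
Reached: green-clearance and blue-clearance — 2 of the 4.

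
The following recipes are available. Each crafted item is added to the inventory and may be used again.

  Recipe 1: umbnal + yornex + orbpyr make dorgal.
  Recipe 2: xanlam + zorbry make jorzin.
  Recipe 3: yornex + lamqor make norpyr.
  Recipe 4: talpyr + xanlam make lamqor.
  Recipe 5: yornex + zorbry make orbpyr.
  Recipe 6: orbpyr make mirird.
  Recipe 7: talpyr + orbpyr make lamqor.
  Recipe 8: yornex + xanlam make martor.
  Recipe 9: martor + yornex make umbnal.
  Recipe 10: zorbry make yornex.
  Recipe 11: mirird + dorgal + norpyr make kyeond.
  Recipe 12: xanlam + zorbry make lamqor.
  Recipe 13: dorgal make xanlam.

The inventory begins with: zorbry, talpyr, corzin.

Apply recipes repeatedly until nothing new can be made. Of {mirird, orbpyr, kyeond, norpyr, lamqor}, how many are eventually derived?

4

zorbry → yornex (Recipe 10).
Using Recipe 5, yornex and zorbry make orbpyr.
orbpyr → mirird (Recipe 6).
talpyr + orbpyr → lamqor (Recipe 7).
yornex + lamqor → norpyr (Recipe 3).
mirird: reached.
orbpyr: reached.
kyeond would need mirird, dorgal, and norpyr (Recipe 11), but dorgal is never obtained.
norpyr: reached.
lamqor: reached.
Reached: mirird, orbpyr, norpyr, and lamqor — 4 of the 5.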